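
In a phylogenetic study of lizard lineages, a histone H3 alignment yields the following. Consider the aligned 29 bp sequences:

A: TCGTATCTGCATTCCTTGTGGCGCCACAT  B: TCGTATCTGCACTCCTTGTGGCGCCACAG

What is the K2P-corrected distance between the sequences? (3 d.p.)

Of 29 sites, 1 differences are transitions and 1 are transversions, so P = 1/29 ≈ 0.034483 and Q = 1/29 ≈ 0.034483.
Under the Kimura two-parameter model, d = −½ ln(1 − 2P − Q) − ¼ ln(1 − 2Q).
1 − 2P − Q = 0.896551, giving −½ ln(0.896551) = 0.054600.
1 − 2Q = 0.931034, giving −¼ ln(0.931034) = 0.017865.
d = 0.054600 + 0.017865 = 0.072465.

0.072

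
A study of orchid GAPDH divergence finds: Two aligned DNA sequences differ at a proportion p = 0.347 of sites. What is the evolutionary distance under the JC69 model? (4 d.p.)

d = −(3/4) ln(1 − 4p/3) = −0.75 ln(1 − 0.462667) = −0.75 ln(0.537333)
  = −0.75 × (-0.621137) = 0.465853 substitutions/site.

0.4659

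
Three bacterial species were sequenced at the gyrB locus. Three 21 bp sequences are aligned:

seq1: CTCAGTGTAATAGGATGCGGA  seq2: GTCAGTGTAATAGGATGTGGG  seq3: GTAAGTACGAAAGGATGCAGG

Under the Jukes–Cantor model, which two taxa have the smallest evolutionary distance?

seq1–seq2: 3/21 differ, p = 0.143, d = 0.158.
seq1–seq3: 8/21 differ, p = 0.381, d = 0.532.
seq2–seq3: 7/21 differ, p = 0.333, d = 0.441.
The smallest distance is between seq1 and seq2.

seq1 and seq2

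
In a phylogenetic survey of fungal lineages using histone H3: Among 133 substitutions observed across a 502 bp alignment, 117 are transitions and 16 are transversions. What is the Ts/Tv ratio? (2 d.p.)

R = 117/16 = 7.3125 ≈ 7.31 (to 2 d.p.).

7.31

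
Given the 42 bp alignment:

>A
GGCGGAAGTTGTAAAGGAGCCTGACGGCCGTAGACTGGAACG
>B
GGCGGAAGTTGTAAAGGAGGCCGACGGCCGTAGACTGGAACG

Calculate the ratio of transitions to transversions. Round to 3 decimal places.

Transitions are A↔G and C↔T; transversions are all other mismatches.
Transitions: 1. Transversions: 1.
R = 1/1 = 1.000.

1.000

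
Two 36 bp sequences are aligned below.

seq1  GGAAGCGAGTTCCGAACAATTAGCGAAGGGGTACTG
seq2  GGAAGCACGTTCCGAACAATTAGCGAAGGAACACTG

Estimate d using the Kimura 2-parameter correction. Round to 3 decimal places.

Of 36 sites, 4 differences are transitions and 1 are transversions, so P = 4/36 ≈ 0.111111 and Q = 1/36 ≈ 0.027778.
Under the Kimura two-parameter model, d = −½ ln(1 − 2P − Q) − ¼ ln(1 − 2Q).
1 − 2P − Q = 0.75, giving −½ ln(0.75) = 0.143841.
1 − 2Q = 0.944444, giving −¼ ln(0.944444) = 0.014290.
d = 0.143841 + 0.014290 = 0.158131.

0.158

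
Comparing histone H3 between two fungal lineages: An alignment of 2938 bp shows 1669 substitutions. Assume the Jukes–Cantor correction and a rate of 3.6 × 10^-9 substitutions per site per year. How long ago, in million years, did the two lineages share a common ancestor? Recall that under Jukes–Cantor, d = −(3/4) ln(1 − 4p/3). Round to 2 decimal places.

147.55

p = 1669/2938 ≈ 0.568074.
d = −(3/4) ln(1 − 4p/3) = −0.75 ln(1 − 0.757432) = −0.75 ln(0.242568)
  = −0.75 × (-1.416473) = 1.062355 substitutions/site.
Under a molecular clock d = 2μt, so t = d/(2μ) = 1.062355 / (2 × 3.6 × 10^-9) = 147.55 million years.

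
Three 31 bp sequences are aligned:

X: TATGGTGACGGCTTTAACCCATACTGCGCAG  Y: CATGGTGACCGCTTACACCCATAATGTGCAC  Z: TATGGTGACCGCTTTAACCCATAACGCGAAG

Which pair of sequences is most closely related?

X and Z

X–Y: 7/31 differ, p = 0.226, d = 0.269.
X–Z: 4/31 differ, p = 0.129, d = 0.142.
Y–Z: 7/31 differ, p = 0.226, d = 0.269.
The smallest distance is between X and Z.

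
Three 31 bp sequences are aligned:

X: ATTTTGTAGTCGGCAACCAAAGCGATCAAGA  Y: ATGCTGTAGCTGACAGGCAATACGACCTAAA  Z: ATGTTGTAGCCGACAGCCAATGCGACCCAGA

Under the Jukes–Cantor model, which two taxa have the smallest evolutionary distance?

X–Y: 12/31 differ, p = 0.387, d = 0.544.
X–Z: 7/31 differ, p = 0.226, d = 0.269.
Y–Z: 6/31 differ, p = 0.194, d = 0.224.
The smallest distance is between Y and Z.

Y and Z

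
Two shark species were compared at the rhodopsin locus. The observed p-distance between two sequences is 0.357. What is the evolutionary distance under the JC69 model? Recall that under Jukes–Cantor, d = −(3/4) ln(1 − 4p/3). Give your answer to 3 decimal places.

d = −(3/4) ln(1 − 4p/3) = −0.75 ln(1 − 0.476) = −0.75 ln(0.524)
  = −0.75 × (-0.646264) = 0.484698 substitutions/site.

0.485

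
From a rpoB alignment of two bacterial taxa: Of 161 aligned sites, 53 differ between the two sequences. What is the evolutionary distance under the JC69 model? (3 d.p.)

p = 53/161 ≈ 0.329193.
d = −(3/4) ln(1 − 4p/3) = −0.75 ln(1 − 0.438924) = −0.75 ln(0.561076)
  = −0.75 × (-0.577899) = 0.433424 substitutions/site.

0.433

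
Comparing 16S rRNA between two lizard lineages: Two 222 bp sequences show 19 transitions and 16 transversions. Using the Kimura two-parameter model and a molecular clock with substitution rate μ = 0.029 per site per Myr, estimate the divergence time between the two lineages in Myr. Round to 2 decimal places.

P = 19/222 ≈ 0.085586 and Q = 16/222 ≈ 0.072072.
Under the Kimura two-parameter model, d = −½ ln(1 − 2P − Q) − ¼ ln(1 − 2Q).
1 − 2P − Q = 0.756756, giving −½ ln(0.756756) = 0.139357.
1 − 2Q = 0.855856, giving −¼ ln(0.855856) = 0.038913.
d = 0.139357 + 0.038913 = 0.178270.
Under a molecular clock d = 2μt, so t = d/(2μ) = 0.178270 / (2 × 0.029) = 3.07 Myr.

3.07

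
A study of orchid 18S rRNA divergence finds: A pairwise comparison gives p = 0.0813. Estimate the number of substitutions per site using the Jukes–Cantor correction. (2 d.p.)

0.09

d = −(3/4) ln(1 − 4p/3) = −0.75 ln(1 − 0.1084) = −0.75 ln(0.8916)
  = −0.75 × (-0.114738) = 0.086054 substitutions/site.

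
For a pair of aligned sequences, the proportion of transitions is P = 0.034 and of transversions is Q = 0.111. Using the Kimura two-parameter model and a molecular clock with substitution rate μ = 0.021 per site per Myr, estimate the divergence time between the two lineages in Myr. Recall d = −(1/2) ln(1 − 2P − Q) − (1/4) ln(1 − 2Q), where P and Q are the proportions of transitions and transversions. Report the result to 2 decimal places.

Under the Kimura two-parameter model, d = −½ ln(1 − 2P − Q) − ¼ ln(1 − 2Q).
1 − 2P − Q = 0.821, giving −½ ln(0.821) = 0.098616.
1 − 2Q = 0.778, giving −¼ ln(0.778) = 0.062757.
d = 0.098616 + 0.062757 = 0.161373.
Under a molecular clock d = 2μt, so t = d/(2μ) = 0.161373 / (2 × 0.021) = 3.84 Myr.

3.84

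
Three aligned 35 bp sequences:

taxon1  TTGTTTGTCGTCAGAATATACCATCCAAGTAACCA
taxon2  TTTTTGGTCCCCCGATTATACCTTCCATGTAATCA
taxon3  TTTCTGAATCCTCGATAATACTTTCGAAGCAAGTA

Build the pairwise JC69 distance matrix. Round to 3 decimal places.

taxon1–taxon2: 9/35 sites differ → p ≈ 0.257143, d = −0.75 ln(1 − 0.342857) = 0.314890 ≈ 0.315.
taxon1–taxon3: 18/35 sites differ → p ≈ 0.514286, d = −0.75 ln(1 − 0.685715) = 0.868091 ≈ 0.868.
taxon2–taxon3: 12/35 sites differ → p ≈ 0.342857, d = −0.75 ln(1 − 0.457143) = 0.458182 ≈ 0.458.

d(taxon1,taxon2) = 0.315, d(taxon1,taxon3) = 0.868, d(taxon2,taxon3) = 0.458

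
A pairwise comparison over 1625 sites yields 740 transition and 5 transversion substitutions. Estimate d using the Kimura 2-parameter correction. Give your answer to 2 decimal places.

1.23

P = 740/1625 ≈ 0.455385 and Q = 5/1625 ≈ 0.003077.
Under the Kimura two-parameter model, d = −½ ln(1 − 2P − Q) − ¼ ln(1 − 2Q).
1 − 2P − Q = 0.086153, giving −½ ln(0.086153) = 1.225815.
1 − 2Q = 0.993846, giving −¼ ln(0.993846) = 0.001543.
d = 1.225815 + 0.001543 = 1.227358.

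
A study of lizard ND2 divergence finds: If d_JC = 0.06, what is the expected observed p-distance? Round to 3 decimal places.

0.058

p = (3/4)(1 − e^(−4d/3)) = 0.75 × (1 − e^(-0.08)) = 0.75 × (1 − 0.923116) = 0.057663.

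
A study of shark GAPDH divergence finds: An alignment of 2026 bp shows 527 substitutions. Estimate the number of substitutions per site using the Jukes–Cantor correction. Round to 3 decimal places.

0.319

p = 527/2026 ≈ 0.260118.
d = −(3/4) ln(1 − 4p/3) = −0.75 ln(1 − 0.346824) = −0.75 ln(0.653176)
  = −0.75 × (-0.425909) = 0.319432 substitutions/site.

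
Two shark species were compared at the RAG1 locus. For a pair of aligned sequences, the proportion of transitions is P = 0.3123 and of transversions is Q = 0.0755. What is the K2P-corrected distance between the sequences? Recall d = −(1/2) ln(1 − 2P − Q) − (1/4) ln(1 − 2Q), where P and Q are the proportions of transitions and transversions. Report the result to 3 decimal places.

Under the Kimura two-parameter model, d = −½ ln(1 − 2P − Q) − ¼ ln(1 − 2Q).
1 − 2P − Q = 0.2999, giving −½ ln(0.2999) = 0.602153.
1 − 2Q = 0.849, giving −¼ ln(0.849) = 0.040924.
d = 0.602153 + 0.040924 = 0.643077.

0.643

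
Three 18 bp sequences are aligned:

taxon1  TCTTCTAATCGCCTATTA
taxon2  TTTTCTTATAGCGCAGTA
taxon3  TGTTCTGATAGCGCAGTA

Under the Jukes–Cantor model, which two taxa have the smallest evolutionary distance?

taxon1–taxon2: 6/18 differ, p = 0.333, d = 0.441.
taxon1–taxon3: 6/18 differ, p = 0.333, d = 0.441.
taxon2–taxon3: 2/18 differ, p = 0.111, d = 0.120.
The smallest distance is between taxon2 and taxon3.

taxon2 and taxon3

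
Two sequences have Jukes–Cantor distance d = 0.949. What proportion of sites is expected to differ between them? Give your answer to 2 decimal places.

0.54

p = (3/4)(1 − e^(−4d/3)) = 0.75 × (1 − e^(-1.265333)) = 0.75 × (1 − 0.282145) = 0.538391.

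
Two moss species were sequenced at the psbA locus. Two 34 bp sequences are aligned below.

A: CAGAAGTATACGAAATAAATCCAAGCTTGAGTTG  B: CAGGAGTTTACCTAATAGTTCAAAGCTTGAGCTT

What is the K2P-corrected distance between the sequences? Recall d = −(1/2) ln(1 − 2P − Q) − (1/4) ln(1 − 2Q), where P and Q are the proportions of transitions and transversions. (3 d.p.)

0.326

Of 34 sites, 3 differences are transitions and 6 are transversions, so P = 3/34 ≈ 0.088235 and Q = 6/34 ≈ 0.176471.
Under the Kimura two-parameter model, d = −½ ln(1 − 2P − Q) − ¼ ln(1 − 2Q).
1 − 2P − Q = 0.647059, giving −½ ln(0.647059) = 0.217659.
1 − 2Q = 0.647058, giving −¼ ln(0.647058) = 0.108830.
d = 0.217659 + 0.108830 = 0.326489.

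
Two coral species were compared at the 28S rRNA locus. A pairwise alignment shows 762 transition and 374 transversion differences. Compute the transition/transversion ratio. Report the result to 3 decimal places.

R = 762/374 = 2.037433… ≈ 2.037 (to 3 d.p.).

2.037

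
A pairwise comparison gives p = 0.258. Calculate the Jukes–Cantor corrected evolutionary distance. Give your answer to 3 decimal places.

d = −(3/4) ln(1 − 4p/3) = −0.75 ln(1 − 0.344) = −0.75 ln(0.656)
  = −0.75 × (-0.421594) = 0.316196 substitutions/site.

0.316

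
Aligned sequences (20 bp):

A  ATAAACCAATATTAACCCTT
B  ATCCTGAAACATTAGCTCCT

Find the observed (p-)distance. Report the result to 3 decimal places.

The sequences differ at 9 of 20 positions (sites 3, 4, 5, 6, 7, 10, 15, 17, 19).
p = 9/20 = 0.450.

0.450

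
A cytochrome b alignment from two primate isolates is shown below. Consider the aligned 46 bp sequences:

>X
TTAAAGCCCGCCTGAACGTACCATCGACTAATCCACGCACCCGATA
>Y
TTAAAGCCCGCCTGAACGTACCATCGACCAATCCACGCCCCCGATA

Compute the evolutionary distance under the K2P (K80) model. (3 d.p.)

0.045

Of 46 sites, 1 differences are transitions and 1 are transversions, so P = 1/46 ≈ 0.021739 and Q = 1/46 ≈ 0.021739.
Under the Kimura two-parameter model, d = −½ ln(1 − 2P − Q) − ¼ ln(1 − 2Q).
1 − 2P − Q = 0.934783, giving −½ ln(0.934783) = 0.033720.
1 − 2Q = 0.956522, giving −¼ ln(0.956522) = 0.011113.
d = 0.033720 + 0.011113 = 0.044833.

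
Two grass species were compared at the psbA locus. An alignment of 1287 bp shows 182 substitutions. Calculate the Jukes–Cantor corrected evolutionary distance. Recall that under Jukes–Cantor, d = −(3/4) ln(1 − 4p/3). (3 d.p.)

p = 182/1287 ≈ 0.141414.
d = −(3/4) ln(1 − 4p/3) = −0.75 ln(1 − 0.188552) = −0.75 ln(0.811448)
  = −0.75 × (-0.208935) = 0.156701 substitutions/site.

0.157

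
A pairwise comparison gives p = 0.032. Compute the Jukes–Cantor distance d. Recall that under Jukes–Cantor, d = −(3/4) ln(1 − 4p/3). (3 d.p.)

d = −(3/4) ln(1 − 4p/3) = −0.75 ln(1 − 0.042667) = −0.75 ln(0.957333)
  = −0.75 × (-0.043604) = 0.032703 substitutions/site.

0.033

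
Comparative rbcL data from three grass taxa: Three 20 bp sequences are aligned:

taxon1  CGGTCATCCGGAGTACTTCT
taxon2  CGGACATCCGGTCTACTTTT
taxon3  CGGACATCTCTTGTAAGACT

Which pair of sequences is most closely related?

taxon1 and taxon2

taxon1–taxon2: 4/20 differ, p = 0.200, d = 0.233.
taxon1–taxon3: 8/20 differ, p = 0.400, d = 0.572.
taxon2–taxon3: 8/20 differ, p = 0.400, d = 0.572.
The smallest distance is between taxon1 and taxon2.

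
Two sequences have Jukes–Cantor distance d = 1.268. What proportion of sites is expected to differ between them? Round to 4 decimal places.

0.6117

p = (3/4)(1 − e^(−4d/3)) = 0.75 × (1 − e^(-1.690667)) = 0.75 × (1 − 0.184396) = 0.611703.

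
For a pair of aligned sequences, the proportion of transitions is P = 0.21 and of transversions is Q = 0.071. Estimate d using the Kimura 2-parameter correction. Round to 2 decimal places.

Under the Kimura two-parameter model, d = −½ ln(1 − 2P − Q) − ¼ ln(1 − 2Q).
1 − 2P − Q = 0.509, giving −½ ln(0.509) = 0.337654.
1 − 2Q = 0.858, giving −¼ ln(0.858) = 0.038288.
d = 0.337654 + 0.038288 = 0.375942.

0.38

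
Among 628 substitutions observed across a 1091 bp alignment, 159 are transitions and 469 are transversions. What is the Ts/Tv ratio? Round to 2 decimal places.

0.34

R = 159/469 = 0.339019… ≈ 0.34 (to 2 d.p.).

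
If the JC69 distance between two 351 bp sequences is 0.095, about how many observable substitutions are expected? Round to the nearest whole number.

Invert JC69: p = (3/4)(1 − e^(−4d/3)) = 0.75 × (1 − e^(-0.126667)) = 0.75 × (1 − 0.881027) = 0.089230.
Expected differing sites = pL ≈ 0.089230 × 351 = 31.31973 ≈ 31.

31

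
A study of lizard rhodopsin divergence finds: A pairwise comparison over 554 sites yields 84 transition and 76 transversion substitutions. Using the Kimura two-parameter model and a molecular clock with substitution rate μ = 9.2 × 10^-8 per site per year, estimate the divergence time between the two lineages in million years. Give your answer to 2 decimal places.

P = 84/554 ≈ 0.151625 and Q = 76/554 ≈ 0.137184.
Under the Kimura two-parameter model, d = −½ ln(1 − 2P − Q) − ¼ ln(1 − 2Q).
1 − 2P − Q = 0.559566, giving −½ ln(0.559566) = 0.290297.
1 − 2Q = 0.725632, giving −¼ ln(0.725632) = 0.080178.
d = 0.290297 + 0.080178 = 0.370475.
Under a molecular clock d = 2μt, so t = d/(2μ) = 0.370475 / (2 × 9.2 × 10^-8) = 2.01 million years.

2.01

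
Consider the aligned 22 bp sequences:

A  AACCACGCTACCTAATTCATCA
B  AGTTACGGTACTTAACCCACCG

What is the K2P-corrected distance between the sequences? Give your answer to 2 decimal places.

0.76

Of 22 sites, 8 differences are transitions and 1 are transversions, so P = 8/22 ≈ 0.363636 and Q = 1/22 ≈ 0.045455.
Under the Kimura two-parameter model, d = −½ ln(1 − 2P − Q) − ¼ ln(1 − 2Q).
1 − 2P − Q = 0.227273, giving −½ ln(0.227273) = 0.740802.
1 − 2Q = 0.90909, giving −¼ ln(0.90909) = 0.023828.
d = 0.740802 + 0.023828 = 0.764630.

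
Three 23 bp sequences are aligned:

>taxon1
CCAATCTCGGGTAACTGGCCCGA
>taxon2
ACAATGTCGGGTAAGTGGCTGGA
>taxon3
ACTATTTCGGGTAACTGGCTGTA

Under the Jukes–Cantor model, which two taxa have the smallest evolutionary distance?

taxon2 and taxon3

taxon1–taxon2: 5/23 differ, p = 0.217, d = 0.257.
taxon1–taxon3: 6/23 differ, p = 0.261, d = 0.321.
taxon2–taxon3: 4/23 differ, p = 0.174, d = 0.198.
The smallest distance is between taxon2 and taxon3.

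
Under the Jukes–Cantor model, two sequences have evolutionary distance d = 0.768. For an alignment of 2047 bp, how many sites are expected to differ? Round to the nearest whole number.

Invert JC69: p = (3/4)(1 − e^(−4d/3)) = 0.75 × (1 − e^(-1.024)) = 0.75 × (1 − 0.359155) = 0.480634.
Expected differing sites = pL ≈ 0.480634 × 2047 = 983.857798 ≈ 984.

984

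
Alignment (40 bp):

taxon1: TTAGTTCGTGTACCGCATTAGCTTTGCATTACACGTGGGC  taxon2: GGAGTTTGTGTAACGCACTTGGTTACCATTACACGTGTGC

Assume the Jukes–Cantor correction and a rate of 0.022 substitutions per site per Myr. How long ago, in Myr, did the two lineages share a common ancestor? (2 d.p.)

The sequences differ at 10 of 40 sites (1, 2, 7, 13, 18, 20, 22, 25, 26, 38), so p = 10/40 = 0.25.
d = −(3/4) ln(1 − 4p/3) = −0.75 ln(1 − 0.333333) = −0.75 ln(0.666667)
  = −0.75 × (-0.405465) = 0.304099 substitutions/site.
Under a molecular clock d = 2μt, so t = d/(2μ) = 0.304099 / (2 × 0.022) = 6.91 Myr.

6.91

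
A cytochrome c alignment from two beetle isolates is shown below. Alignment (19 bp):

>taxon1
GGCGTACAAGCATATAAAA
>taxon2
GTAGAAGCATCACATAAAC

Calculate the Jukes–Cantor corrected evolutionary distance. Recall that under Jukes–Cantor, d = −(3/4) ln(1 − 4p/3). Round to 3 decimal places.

0.618

The sequences differ at 8 of 19 sites (2, 3, 5, 7, 8, 10, 13, 19), so p = 8/19 ≈ 0.421053.
d = −(3/4) ln(1 − 4p/3) = −0.75 ln(1 − 0.561404) = −0.75 ln(0.438596)
  = −0.75 × (-0.824177) = 0.618133 substitutions/site.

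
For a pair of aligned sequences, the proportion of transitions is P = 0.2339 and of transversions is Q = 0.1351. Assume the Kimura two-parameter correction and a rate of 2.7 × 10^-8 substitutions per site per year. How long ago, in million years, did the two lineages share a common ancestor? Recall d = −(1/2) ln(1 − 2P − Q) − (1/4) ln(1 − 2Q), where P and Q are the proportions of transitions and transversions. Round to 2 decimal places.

10.01

Under the Kimura two-parameter model, d = −½ ln(1 − 2P − Q) − ¼ ln(1 − 2Q).
1 − 2P − Q = 0.3971, giving −½ ln(0.3971) = 0.461784.
1 − 2Q = 0.7298, giving −¼ ln(0.7298) = 0.078746.
d = 0.461784 + 0.078746 = 0.540530.
Under a molecular clock d = 2μt, so t = d/(2μ) = 0.540530 / (2 × 2.7 × 10^-8) = 10.01 million years.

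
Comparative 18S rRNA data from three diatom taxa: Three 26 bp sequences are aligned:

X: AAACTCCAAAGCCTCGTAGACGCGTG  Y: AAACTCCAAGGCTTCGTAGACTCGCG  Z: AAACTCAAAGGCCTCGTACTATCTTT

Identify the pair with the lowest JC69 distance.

X–Y: 4/26 differ, p = 0.154, d = 0.172.
X–Z: 8/26 differ, p = 0.308, d = 0.396.
Y–Z: 8/26 differ, p = 0.308, d = 0.396.
The smallest distance is between X and Y.

X and Y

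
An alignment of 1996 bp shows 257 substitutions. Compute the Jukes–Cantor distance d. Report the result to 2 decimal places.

0.14

p = 257/1996 ≈ 0.128758.
d = −(3/4) ln(1 − 4p/3) = −0.75 ln(1 − 0.171677) = −0.75 ln(0.828323)
  = −0.75 × (-0.188352) = 0.141264 substitutions/site.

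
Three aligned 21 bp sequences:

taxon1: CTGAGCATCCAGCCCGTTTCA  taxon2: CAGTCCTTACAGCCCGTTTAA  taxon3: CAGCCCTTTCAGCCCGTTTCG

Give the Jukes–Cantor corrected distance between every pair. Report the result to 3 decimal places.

taxon1–taxon2: 6/21 sites differ → p ≈ 0.285714, d = −0.75 ln(1 − 0.380952) = 0.359679 ≈ 0.360.
taxon1–taxon3: 6/21 sites differ → p ≈ 0.285714, d = −0.75 ln(1 − 0.380952) = 0.359679 ≈ 0.360.
taxon2–taxon3: 4/21 sites differ → p ≈ 0.190476, d = −0.75 ln(1 − 0.253968) = 0.219740 ≈ 0.220.

d(taxon1,taxon2) = 0.360, d(taxon1,taxon3) = 0.360, d(taxon2,taxon3) = 0.220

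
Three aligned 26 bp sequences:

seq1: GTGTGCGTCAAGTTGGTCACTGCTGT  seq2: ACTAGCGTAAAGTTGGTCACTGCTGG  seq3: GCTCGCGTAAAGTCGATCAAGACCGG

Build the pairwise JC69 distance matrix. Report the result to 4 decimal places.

d(seq1,seq2) = 0.2758, d(seq1,seq3) = 0.6228, d(seq2,seq3) = 0.3961

seq1–seq2: 6/26 sites differ → p ≈ 0.230769, d = −0.75 ln(1 − 0.307692) = 0.275793 ≈ 0.2758.
seq1–seq3: 11/26 sites differ → p ≈ 0.423077, d = −0.75 ln(1 − 0.564103) = 0.622762 ≈ 0.6228.
seq2–seq3: 8/26 sites differ → p ≈ 0.307692, d = −0.75 ln(1 − 0.410256) = 0.396050 ≈ 0.3961.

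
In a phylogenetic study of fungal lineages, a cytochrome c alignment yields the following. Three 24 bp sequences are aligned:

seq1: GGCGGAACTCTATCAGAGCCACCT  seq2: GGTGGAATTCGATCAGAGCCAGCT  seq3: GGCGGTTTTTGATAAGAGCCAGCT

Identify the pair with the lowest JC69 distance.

seq1 and seq2

seq1–seq2: 4/24 differ, p = 0.167, d = 0.188.
seq1–seq3: 7/24 differ, p = 0.292, d = 0.369.
seq2–seq3: 5/24 differ, p = 0.208, d = 0.244.
The smallest distance is between seq1 and seq2.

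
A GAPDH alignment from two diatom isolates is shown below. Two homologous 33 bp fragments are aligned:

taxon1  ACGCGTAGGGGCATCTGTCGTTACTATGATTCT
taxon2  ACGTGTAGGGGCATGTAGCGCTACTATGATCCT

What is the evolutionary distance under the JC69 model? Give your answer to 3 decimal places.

The sequences differ at 6 of 33 sites (4, 15, 17, 18, 21, 31), so p = 6/33 ≈ 0.181818.
d = −(3/4) ln(1 − 4p/3) = −0.75 ln(1 − 0.242424) = −0.75 ln(0.757576)
  = −0.75 × (-0.277631) = 0.208223 substitutions/site.

0.208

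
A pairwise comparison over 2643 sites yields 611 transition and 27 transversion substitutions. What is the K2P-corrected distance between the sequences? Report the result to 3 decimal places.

0.325

P = 611/2643 ≈ 0.231177 and Q = 27/2643 ≈ 0.010216.
Under the Kimura two-parameter model, d = −½ ln(1 − 2P − Q) − ¼ ln(1 − 2Q).
1 − 2P − Q = 0.52743, giving −½ ln(0.52743) = 0.319870.
1 − 2Q = 0.979568, giving −¼ ln(0.979568) = 0.005161.
d = 0.319870 + 0.005161 = 0.325031.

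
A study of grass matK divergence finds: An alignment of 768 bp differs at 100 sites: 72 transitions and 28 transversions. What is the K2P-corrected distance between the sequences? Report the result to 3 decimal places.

0.146

P = 72/768 = 0.09375 and Q = 28/768 ≈ 0.036458.
Under the Kimura two-parameter model, d = −½ ln(1 − 2P − Q) − ¼ ln(1 − 2Q).
1 − 2P − Q = 0.776042, giving −½ ln(0.776042) = 0.126774.
1 − 2Q = 0.927084, giving −¼ ln(0.927084) = 0.018928.
d = 0.126774 + 0.018928 = 0.145702.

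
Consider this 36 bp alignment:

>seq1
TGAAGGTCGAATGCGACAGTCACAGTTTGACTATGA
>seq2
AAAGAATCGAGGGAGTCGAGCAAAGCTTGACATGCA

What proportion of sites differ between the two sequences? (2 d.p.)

The sequences differ at 18 of 36 positions.
p = 18/36 = 0.50.

0.50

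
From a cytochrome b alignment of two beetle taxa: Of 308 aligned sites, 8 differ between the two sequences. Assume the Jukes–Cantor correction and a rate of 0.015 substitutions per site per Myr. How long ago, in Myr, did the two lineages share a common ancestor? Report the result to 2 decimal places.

p = 8/308 ≈ 0.025974.
d = −(3/4) ln(1 − 4p/3) = −0.75 ln(1 − 0.034632) = −0.75 ln(0.965368)
  = −0.75 × (-0.035246) = 0.026435 substitutions/site.
Under a molecular clock d = 2μt, so t = d/(2μ) = 0.026435 / (2 × 0.015) = 0.88 Myr.

0.88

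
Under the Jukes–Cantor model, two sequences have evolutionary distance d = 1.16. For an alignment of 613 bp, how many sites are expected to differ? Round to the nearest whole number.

362

Invert JC69: p = (3/4)(1 − e^(−4d/3)) = 0.75 × (1 − e^(-1.546667)) = 0.75 × (1 − 0.212957) = 0.590282.
Expected differing sites = pL ≈ 0.590282 × 613 = 361.842866 ≈ 362.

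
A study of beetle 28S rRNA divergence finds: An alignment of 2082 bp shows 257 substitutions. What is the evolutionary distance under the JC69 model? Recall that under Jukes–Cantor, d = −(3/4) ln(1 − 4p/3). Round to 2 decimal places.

p = 257/2082 ≈ 0.123439.
d = −(3/4) ln(1 − 4p/3) = −0.75 ln(1 − 0.164585) = −0.75 ln(0.835415)
  = −0.75 × (-0.179827) = 0.134870 substitutions/site.

0.13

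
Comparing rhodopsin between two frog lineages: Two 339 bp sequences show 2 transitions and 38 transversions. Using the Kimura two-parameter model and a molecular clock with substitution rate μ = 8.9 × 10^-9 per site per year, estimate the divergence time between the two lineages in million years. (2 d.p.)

7.28

P = 2/339 ≈ 0.0059 and Q = 38/339 ≈ 0.112094.
Under the Kimura two-parameter model, d = −½ ln(1 − 2P − Q) − ¼ ln(1 − 2Q).
1 − 2P − Q = 0.876106, giving −½ ln(0.876106) = 0.066134.
1 − 2Q = 0.775812, giving −¼ ln(0.775812) = 0.063461.
d = 0.066134 + 0.063461 = 0.129595.
Under a molecular clock d = 2μt, so t = d/(2μ) = 0.129595 / (2 × 8.9 × 10^-9) = 7.28 million years.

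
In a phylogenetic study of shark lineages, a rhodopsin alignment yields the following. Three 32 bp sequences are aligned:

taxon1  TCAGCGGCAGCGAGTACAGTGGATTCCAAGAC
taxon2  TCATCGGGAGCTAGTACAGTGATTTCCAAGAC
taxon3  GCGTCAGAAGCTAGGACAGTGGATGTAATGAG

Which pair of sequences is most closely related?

taxon1–taxon2: 5/32 differ, p = 0.156, d = 0.175.
taxon1–taxon3: 12/32 differ, p = 0.375, d = 0.520.
taxon2–taxon3: 12/32 differ, p = 0.375, d = 0.520.
The smallest distance is between taxon1 and taxon2.

taxon1 and taxon2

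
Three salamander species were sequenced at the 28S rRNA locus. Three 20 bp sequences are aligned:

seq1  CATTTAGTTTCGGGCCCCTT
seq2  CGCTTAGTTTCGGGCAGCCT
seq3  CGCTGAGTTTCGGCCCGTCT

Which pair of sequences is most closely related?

seq1–seq2: 5/20 differ, p = 0.250, d = 0.304.
seq1–seq3: 7/20 differ, p = 0.350, d = 0.471.
seq2–seq3: 4/20 differ, p = 0.200, d = 0.233.
The smallest distance is between seq2 and seq3.

seq2 and seq3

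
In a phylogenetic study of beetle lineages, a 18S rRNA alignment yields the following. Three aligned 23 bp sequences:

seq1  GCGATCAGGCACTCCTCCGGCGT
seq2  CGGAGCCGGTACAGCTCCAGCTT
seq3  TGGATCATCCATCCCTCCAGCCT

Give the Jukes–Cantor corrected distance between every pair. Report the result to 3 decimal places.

seq1–seq2: 9/23 sites differ → p ≈ 0.391304, d = −0.75 ln(1 − 0.521739) = 0.553199 ≈ 0.553.
seq1–seq3: 8/23 sites differ → p ≈ 0.347826, d = −0.75 ln(1 − 0.463768) = 0.467391 ≈ 0.467.
seq2–seq3: 10/23 sites differ → p ≈ 0.434783, d = −0.75 ln(1 − 0.579711) = 0.650110 ≈ 0.650.

d(seq1,seq2) = 0.553, d(seq1,seq3) = 0.467, d(seq2,seq3) = 0.650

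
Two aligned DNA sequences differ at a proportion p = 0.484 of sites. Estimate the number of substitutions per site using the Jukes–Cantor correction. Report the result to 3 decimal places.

d = −(3/4) ln(1 − 4p/3) = −0.75 ln(1 − 0.645333) = −0.75 ln(0.354667)
  = −0.75 × (-1.036576) = 0.777432 substitutions/site.

0.777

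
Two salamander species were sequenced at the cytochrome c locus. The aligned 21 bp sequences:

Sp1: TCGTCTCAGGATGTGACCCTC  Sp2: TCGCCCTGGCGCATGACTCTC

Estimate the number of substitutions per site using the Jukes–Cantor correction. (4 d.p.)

0.6355

The sequences differ at 9 of 21 sites (4, 6, 7, 8, 10, 11, 12, 13, 18), so p = 9/21 ≈ 0.428571.
d = −(3/4) ln(1 − 4p/3) = −0.75 ln(1 − 0.571428) = −0.75 ln(0.428572)
  = −0.75 × (-0.847297) = 0.635473 substitutions/site.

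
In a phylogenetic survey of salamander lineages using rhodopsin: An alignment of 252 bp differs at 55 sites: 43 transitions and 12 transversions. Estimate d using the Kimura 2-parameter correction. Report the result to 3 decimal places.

P = 43/252 ≈ 0.170635 and Q = 12/252 ≈ 0.047619.
Under the Kimura two-parameter model, d = −½ ln(1 − 2P − Q) − ¼ ln(1 − 2Q).
1 − 2P − Q = 0.611111, giving −½ ln(0.611111) = 0.246238.
1 − 2Q = 0.904762, giving −¼ ln(0.904762) = 0.025021.
d = 0.246238 + 0.025021 = 0.271259.

0.271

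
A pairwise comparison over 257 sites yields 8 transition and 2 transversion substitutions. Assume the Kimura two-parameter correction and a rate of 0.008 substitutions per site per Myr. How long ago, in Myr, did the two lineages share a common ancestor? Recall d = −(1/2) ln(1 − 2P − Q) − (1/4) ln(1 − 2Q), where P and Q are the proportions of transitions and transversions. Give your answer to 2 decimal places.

P = 8/257 ≈ 0.031128 and Q = 2/257 ≈ 0.007782.
Under the Kimura two-parameter model, d = −½ ln(1 − 2P − Q) − ¼ ln(1 − 2Q).
1 − 2P − Q = 0.929962, giving −½ ln(0.929962) = 0.036306.
1 − 2Q = 0.984436, giving −¼ ln(0.984436) = 0.003922.
d = 0.036306 + 0.003922 = 0.040228.
Under a molecular clock d = 2μt, so t = d/(2μ) = 0.040228 / (2 × 0.008) = 2.51 Myr.

2.51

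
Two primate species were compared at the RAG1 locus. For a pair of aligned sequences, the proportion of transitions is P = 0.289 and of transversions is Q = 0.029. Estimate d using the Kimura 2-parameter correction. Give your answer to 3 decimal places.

Under the Kimura two-parameter model, d = −½ ln(1 − 2P − Q) − ¼ ln(1 − 2Q).
1 − 2P − Q = 0.393, giving −½ ln(0.393) = 0.466973.
1 − 2Q = 0.942, giving −¼ ln(0.942) = 0.014938.
d = 0.466973 + 0.014938 = 0.481911.

0.482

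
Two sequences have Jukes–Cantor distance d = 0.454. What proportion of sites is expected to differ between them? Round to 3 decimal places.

0.341

p = (3/4)(1 − e^(−4d/3)) = 0.75 × (1 − e^(-0.605333)) = 0.75 × (1 − 0.545893) = 0.340580.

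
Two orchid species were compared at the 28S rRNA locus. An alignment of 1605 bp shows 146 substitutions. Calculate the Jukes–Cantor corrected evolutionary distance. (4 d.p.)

p = 146/1605 ≈ 0.090966.
d = −(3/4) ln(1 − 4p/3) = −0.75 ln(1 − 0.121288) = −0.75 ln(0.878712)
  = −0.75 × (-0.129298) = 0.096974 substitutions/site.

0.0970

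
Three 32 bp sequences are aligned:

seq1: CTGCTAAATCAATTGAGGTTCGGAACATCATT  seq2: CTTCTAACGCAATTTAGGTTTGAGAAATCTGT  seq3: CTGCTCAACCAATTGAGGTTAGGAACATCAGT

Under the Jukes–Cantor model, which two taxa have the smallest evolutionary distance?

seq1 and seq3

seq1–seq2: 10/32 differ, p = 0.313, d = 0.404.
seq1–seq3: 4/32 differ, p = 0.125, d = 0.137.
seq2–seq3: 10/32 differ, p = 0.313, d = 0.404.
The smallest distance is between seq1 and seq3.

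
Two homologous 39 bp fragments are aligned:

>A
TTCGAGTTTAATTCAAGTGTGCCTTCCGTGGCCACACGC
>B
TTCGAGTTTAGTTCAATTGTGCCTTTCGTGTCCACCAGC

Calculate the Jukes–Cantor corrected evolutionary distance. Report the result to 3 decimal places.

The sequences differ at 6 of 39 sites (11, 17, 26, 31, 36, 37), so p = 6/39 ≈ 0.153846.
d = −(3/4) ln(1 − 4p/3) = −0.75 ln(1 − 0.205128) = −0.75 ln(0.794872)
  = −0.75 × (-0.229574) = 0.172181 substitutions/site.

0.172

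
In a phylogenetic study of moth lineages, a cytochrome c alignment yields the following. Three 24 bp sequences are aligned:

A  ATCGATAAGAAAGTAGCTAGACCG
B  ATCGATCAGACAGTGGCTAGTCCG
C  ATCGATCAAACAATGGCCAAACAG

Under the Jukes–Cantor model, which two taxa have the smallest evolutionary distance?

A and B

A–B: 4/24 differ, p = 0.167, d = 0.188.
A–C: 8/24 differ, p = 0.333, d = 0.441.
B–C: 6/24 differ, p = 0.250, d = 0.304.
The smallest distance is between A and B.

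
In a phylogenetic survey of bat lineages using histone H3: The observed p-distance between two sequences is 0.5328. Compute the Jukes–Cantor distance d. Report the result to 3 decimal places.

0.929

d = −(3/4) ln(1 − 4p/3) = −0.75 ln(1 − 0.7104) = −0.75 ln(0.2896)
  = −0.75 × (-1.239255) = 0.929441 substitutions/site.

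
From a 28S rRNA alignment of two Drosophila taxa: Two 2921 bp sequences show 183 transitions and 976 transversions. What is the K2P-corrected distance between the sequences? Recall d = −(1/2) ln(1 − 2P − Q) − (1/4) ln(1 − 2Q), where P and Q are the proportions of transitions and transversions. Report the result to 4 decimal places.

P = 183/2921 ≈ 0.06265 and Q = 976/2921 ≈ 0.334132.
Under the Kimura two-parameter model, d = −½ ln(1 − 2P − Q) − ¼ ln(1 − 2Q).
1 − 2P − Q = 0.540568, giving −½ ln(0.540568) = 0.307567.
1 − 2Q = 0.331736, giving −¼ ln(0.331736) = 0.275854.
d = 0.307567 + 0.275854 = 0.583421.

0.5834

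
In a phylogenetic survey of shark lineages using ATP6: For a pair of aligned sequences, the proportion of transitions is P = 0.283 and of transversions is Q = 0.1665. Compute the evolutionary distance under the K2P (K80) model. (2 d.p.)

Under the Kimura two-parameter model, d = −½ ln(1 − 2P − Q) − ¼ ln(1 − 2Q).
1 − 2P − Q = 0.2675, giving −½ ln(0.2675) = 0.659318.
1 − 2Q = 0.667, giving −¼ ln(0.667) = 0.101241.
d = 0.659318 + 0.101241 = 0.760559.

0.76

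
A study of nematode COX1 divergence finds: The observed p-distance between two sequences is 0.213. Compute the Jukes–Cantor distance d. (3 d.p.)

0.251

d = −(3/4) ln(1 − 4p/3) = −0.75 ln(1 − 0.284) = −0.75 ln(0.716)
  = −0.75 × (-0.334075) = 0.250556 substitutions/site.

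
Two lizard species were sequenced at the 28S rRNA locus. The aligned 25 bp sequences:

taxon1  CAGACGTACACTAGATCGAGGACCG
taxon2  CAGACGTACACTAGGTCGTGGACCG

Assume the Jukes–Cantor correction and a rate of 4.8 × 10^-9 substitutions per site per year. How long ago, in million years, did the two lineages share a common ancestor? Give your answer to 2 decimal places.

The sequences differ at 2 of 25 sites (15, 19), so p = 2/25 = 0.08.
d = −(3/4) ln(1 − 4p/3) = −0.75 ln(1 − 0.106667) = −0.75 ln(0.893333)
  = −0.75 × (-0.112796) = 0.084597 substitutions/site.
Under a molecular clock d = 2μt, so t = d/(2μ) = 0.084597 / (2 × 4.8 × 10^-9) = 8.81 million years.

8.81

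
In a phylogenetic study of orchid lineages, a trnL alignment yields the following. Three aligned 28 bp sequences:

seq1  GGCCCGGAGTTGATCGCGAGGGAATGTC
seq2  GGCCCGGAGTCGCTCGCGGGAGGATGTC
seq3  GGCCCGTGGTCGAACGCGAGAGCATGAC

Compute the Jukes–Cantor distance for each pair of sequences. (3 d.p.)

seq1–seq2: 5/28 sites differ → p ≈ 0.178571, d = −0.75 ln(1 − 0.238095) = 0.203950 ≈ 0.204.
seq1–seq3: 7/28 sites differ → p = 0.25, d = −0.75 ln(1 − 0.333333) = 0.304098 ≈ 0.304.
seq2–seq3: 7/28 sites differ → p = 0.25, d = −0.75 ln(1 − 0.333333) = 0.304098 ≈ 0.304.

d(seq1,seq2) = 0.204, d(seq1,seq3) = 0.304, d(seq2,seq3) = 0.304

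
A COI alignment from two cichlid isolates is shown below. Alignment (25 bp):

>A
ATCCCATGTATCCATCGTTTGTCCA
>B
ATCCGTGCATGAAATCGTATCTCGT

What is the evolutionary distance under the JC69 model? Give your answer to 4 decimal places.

0.8865

The sequences differ at 13 of 25 sites, so p = 13/25 = 0.52.
d = −(3/4) ln(1 − 4p/3) = −0.75 ln(1 − 0.693333) = −0.75 ln(0.306667)
  = −0.75 × (-1.181993) = 0.886495 substitutions/site.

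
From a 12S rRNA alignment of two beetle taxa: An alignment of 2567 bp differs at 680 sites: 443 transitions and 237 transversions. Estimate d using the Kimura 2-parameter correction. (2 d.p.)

P = 443/2567 ≈ 0.172575 and Q = 237/2567 ≈ 0.092326.
Under the Kimura two-parameter model, d = −½ ln(1 − 2P − Q) − ¼ ln(1 − 2Q).
1 − 2P − Q = 0.562524, giving −½ ln(0.562524) = 0.287661.
1 − 2Q = 0.815348, giving −¼ ln(0.815348) = 0.051035.
d = 0.287661 + 0.051035 = 0.338696.

0.34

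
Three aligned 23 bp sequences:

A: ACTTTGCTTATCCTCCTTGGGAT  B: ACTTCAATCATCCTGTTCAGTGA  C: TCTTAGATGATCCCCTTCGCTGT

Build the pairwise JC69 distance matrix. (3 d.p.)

A–B: 11/23 sites differ → p ≈ 0.478261, d = −0.75 ln(1 − 0.637681) = 0.761423 ≈ 0.761.
A–C: 10/23 sites differ → p ≈ 0.434783, d = −0.75 ln(1 − 0.579711) = 0.650110 ≈ 0.650.
B–C: 9/23 sites differ → p ≈ 0.391304, d = −0.75 ln(1 − 0.521739) = 0.553199 ≈ 0.553.

d(A,B) = 0.761, d(A,C) = 0.650, d(B,C) = 0.553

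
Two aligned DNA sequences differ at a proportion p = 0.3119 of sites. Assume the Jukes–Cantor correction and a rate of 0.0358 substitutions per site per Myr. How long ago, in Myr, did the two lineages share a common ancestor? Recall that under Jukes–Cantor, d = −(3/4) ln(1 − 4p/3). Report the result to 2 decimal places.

5.63

d = −(3/4) ln(1 − 4p/3) = −0.75 ln(1 − 0.415867) = −0.75 ln(0.584133)
  = −0.75 × (-0.537627) = 0.403220 substitutions/site.
Under a molecular clock d = 2μt, so t = d/(2μ) = 0.403220 / (2 × 0.0358) = 5.63 Myr.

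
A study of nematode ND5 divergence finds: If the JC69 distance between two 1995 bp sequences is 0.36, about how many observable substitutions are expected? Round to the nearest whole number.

Invert JC69: p = (3/4)(1 − e^(−4d/3)) = 0.75 × (1 − e^(-0.48)) = 0.75 × (1 − 0.618783) = 0.285913.
Expected differing sites = pL ≈ 0.285913 × 1995 = 570.396435 ≈ 570.

570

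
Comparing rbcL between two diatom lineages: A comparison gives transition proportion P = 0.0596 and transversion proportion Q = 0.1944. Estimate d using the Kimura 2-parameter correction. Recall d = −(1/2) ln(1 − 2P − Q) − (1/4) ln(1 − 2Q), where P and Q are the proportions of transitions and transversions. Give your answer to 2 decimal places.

0.31

Under the Kimura two-parameter model, d = −½ ln(1 − 2P − Q) − ¼ ln(1 − 2Q).
1 − 2P − Q = 0.6864, giving −½ ln(0.6864) = 0.188147.
1 − 2Q = 0.6112, giving −¼ ln(0.6112) = 0.123083.
d = 0.188147 + 0.123083 = 0.311230.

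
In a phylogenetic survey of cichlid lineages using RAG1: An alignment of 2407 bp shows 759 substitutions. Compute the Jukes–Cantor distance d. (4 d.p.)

p = 759/2407 ≈ 0.31533.
d = −(3/4) ln(1 − 4p/3) = −0.75 ln(1 − 0.42044) = −0.75 ln(0.57956)
  = −0.75 × (-0.545486) = 0.409115 substitutions/site.

0.4091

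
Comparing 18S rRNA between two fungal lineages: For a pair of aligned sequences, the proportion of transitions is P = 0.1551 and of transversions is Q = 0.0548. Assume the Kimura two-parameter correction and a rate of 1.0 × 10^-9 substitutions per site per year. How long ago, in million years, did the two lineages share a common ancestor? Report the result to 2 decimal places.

Under the Kimura two-parameter model, d = −½ ln(1 − 2P − Q) − ¼ ln(1 − 2Q).
1 − 2P − Q = 0.635, giving −½ ln(0.635) = 0.227065.
1 − 2Q = 0.8904, giving −¼ ln(0.8904) = 0.029021.
d = 0.227065 + 0.029021 = 0.256086.
Under a molecular clock d = 2μt, so t = d/(2μ) = 0.256086 / (2 × 1.0 × 10^-9) = 128.04 million years.

128.04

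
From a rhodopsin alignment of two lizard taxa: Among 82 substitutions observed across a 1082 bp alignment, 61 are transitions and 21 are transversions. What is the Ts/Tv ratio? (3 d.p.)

2.905

R = 61/21 = 2.904761… ≈ 2.905 (to 3 d.p.).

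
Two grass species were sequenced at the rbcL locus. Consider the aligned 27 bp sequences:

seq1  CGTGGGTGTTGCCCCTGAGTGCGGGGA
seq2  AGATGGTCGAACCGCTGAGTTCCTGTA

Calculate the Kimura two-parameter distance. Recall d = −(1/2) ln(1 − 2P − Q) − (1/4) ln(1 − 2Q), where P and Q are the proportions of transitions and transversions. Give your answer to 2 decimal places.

Of 27 sites, 1 differences are transitions and 11 are transversions, so P = 1/27 ≈ 0.037037 and Q = 11/27 ≈ 0.407407.
Under the Kimura two-parameter model, d = −½ ln(1 − 2P − Q) − ¼ ln(1 − 2Q).
1 − 2P − Q = 0.518519, giving −½ ln(0.518519) = 0.328389.
1 − 2Q = 0.185186, giving −¼ ln(0.185186) = 0.421599.
d = 0.328389 + 0.421599 = 0.749988.

0.75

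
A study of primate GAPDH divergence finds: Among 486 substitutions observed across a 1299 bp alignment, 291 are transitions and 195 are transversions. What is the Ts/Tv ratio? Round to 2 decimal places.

1.49

R = 291/195 = 1.492307… ≈ 1.49 (to 2 d.p.).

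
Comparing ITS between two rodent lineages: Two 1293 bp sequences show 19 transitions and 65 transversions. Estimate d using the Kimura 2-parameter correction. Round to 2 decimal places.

0.07

P = 19/1293 ≈ 0.014695 and Q = 65/1293 ≈ 0.050271.
Under the Kimura two-parameter model, d = −½ ln(1 − 2P − Q) − ¼ ln(1 − 2Q).
1 − 2P − Q = 0.920339, giving −½ ln(0.920339) = 0.041507.
1 − 2Q = 0.899458, giving −¼ ln(0.899458) = 0.026491.
d = 0.041507 + 0.026491 = 0.067998.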